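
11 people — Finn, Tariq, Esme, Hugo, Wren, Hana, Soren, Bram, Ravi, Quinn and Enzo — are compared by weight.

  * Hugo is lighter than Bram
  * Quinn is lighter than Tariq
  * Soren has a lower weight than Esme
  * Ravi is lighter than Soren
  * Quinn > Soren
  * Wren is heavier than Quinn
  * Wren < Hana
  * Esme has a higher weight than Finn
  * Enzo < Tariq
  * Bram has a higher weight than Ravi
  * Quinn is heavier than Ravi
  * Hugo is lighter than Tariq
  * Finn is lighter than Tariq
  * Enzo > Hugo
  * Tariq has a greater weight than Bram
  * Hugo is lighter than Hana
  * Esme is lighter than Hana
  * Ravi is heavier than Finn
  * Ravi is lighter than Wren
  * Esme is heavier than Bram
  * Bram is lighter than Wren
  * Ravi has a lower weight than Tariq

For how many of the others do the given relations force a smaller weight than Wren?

6

The elements the relations force below Wren are Finn, Ravi, Hugo, Bram, Soren, Quinn — no chain reaches any other.
That is 6.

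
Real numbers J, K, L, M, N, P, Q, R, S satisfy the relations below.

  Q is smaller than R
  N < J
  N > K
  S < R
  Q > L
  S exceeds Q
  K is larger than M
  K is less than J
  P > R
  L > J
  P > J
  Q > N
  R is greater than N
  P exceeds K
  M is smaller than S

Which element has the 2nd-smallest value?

K

Chaining the given pairs: M < K < N < J < L < Q < S < R < P.
Counting 2 from the smallest end gives K.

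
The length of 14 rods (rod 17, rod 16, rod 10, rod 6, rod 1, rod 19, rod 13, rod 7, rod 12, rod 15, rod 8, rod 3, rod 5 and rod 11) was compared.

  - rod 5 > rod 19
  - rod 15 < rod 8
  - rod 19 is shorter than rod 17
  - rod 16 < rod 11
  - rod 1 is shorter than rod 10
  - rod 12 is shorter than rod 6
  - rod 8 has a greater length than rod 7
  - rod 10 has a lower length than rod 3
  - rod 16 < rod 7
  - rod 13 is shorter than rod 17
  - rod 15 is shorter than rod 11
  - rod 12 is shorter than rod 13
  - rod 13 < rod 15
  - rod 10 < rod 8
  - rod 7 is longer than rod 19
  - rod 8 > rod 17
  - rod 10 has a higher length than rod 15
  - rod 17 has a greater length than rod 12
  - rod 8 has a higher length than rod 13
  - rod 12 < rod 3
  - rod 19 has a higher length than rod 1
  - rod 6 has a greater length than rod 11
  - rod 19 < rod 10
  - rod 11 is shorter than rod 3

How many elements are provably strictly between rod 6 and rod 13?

2

Chaining upward from rod 13 reaches: rod 15, rod 11, rod 10, rod 17, rod 3, rod 8.
Chaining downward from rod 6 reaches: rod 12, rod 16, rod 15, rod 11.
Strictly between rod 13 and rod 6 are those in both lists: rod 15, rod 11 — 2 elements.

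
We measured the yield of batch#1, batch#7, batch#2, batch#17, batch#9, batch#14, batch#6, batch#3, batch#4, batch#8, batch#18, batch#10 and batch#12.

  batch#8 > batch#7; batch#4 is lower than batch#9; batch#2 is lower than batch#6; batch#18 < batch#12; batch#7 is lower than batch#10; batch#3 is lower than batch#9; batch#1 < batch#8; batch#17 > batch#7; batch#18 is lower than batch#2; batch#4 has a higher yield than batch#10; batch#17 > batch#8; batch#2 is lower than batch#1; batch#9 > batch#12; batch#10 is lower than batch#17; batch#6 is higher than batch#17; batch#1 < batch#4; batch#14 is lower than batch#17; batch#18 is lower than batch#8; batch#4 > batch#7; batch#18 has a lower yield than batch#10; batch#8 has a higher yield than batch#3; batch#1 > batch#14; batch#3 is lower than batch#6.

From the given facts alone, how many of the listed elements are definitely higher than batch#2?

6

The elements the relations force above batch#2 are batch#1, batch#8, batch#17, batch#4, batch#9, batch#6 — no chain reaches any other.
That is 6.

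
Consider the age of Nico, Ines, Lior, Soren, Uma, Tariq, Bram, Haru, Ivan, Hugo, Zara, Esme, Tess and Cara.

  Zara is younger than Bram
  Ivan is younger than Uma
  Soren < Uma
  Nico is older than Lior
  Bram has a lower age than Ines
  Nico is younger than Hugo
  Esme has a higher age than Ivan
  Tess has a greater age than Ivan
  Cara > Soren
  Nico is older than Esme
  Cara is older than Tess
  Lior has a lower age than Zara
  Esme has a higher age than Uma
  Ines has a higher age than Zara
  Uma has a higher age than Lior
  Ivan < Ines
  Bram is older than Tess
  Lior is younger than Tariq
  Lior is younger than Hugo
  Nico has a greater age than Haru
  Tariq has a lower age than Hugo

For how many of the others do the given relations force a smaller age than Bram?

4

The elements the relations force below Bram are Lior, Ivan, Tess, Zara — no chain reaches any other.
That is 4.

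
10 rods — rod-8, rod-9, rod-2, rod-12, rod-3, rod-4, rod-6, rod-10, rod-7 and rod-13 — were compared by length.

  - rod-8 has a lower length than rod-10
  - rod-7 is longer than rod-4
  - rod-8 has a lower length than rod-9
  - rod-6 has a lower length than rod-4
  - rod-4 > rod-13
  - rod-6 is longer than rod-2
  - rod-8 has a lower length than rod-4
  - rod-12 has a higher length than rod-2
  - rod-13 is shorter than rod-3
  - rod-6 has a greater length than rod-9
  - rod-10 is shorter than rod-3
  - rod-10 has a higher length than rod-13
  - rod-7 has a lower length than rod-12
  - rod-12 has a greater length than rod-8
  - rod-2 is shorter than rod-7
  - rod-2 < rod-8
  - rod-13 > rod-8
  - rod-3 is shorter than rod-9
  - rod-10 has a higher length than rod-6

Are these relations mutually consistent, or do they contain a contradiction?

inconsistent

Chaining the given relations yields rod-10 < rod-3 < rod-9 < rod-6, so rod-10 < rod-6. But one relation states rod-6 < rod-10. These cannot both hold.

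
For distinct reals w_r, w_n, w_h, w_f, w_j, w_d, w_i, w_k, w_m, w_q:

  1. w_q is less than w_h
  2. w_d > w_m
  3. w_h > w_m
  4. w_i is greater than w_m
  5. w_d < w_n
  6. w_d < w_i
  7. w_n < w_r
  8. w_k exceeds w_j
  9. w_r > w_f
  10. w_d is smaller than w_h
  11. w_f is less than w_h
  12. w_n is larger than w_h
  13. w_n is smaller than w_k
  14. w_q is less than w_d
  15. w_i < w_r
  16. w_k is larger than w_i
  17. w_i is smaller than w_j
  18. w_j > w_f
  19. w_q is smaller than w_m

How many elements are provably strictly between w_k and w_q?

Chaining upward from w_q reaches: w_m, w_d, w_i, w_h, w_j, w_n, w_r.
Chaining downward from w_k reaches: w_m, w_f, w_d, w_i, w_h, w_j, w_n.
Strictly between w_q and w_k are those in both lists: w_m, w_d, w_i, w_h, w_j, w_n — 6 elements.

6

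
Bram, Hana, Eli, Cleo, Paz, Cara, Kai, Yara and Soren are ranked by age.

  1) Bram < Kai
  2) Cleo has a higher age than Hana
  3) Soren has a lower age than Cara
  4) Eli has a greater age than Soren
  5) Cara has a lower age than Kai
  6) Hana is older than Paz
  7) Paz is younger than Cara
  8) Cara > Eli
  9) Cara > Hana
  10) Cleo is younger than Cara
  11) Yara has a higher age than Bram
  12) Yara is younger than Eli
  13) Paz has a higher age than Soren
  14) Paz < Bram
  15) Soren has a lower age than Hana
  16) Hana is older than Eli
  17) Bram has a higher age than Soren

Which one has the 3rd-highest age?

Chaining the given pairs: Soren < Paz < Bram < Yara < Eli < Hana < Cleo < Cara < Kai.
Counting 3 from the largest end gives Cleo.

Cleo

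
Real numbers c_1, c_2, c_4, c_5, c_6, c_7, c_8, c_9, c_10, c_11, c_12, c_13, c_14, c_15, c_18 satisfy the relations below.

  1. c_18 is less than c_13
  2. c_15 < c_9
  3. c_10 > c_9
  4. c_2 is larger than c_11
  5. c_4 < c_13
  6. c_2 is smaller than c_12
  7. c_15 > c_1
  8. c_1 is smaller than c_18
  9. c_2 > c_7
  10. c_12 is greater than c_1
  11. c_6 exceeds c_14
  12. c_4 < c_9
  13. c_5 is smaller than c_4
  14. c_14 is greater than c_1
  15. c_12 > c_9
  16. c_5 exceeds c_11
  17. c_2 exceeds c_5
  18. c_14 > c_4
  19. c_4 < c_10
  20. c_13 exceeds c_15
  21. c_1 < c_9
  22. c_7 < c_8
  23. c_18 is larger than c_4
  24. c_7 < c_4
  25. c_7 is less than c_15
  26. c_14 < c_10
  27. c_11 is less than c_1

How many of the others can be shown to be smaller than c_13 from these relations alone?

7

Directly below c_13: c_4, c_18, c_15.
One step further: c_7, c_5, c_1 (6 so far).
One step further: c_11 (7 so far).
No other element is forced below c_13 by the given relations, so the count is 7.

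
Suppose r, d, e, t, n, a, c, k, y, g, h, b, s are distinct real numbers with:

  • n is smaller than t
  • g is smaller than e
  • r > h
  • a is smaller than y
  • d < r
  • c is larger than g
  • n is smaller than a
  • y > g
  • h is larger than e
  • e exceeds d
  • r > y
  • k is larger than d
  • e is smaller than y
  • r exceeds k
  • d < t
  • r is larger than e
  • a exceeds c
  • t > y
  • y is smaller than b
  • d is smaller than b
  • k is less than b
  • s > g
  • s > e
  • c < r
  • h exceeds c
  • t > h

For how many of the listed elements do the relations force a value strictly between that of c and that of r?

3

The relations place c below r. An element lies strictly between them when it is forced above c and also forced below r.
Above c: {a, h, y, t, b}. Below r: {g, n, d, e, a, h, y, k}.
Intersection: {a, h, y} — 3.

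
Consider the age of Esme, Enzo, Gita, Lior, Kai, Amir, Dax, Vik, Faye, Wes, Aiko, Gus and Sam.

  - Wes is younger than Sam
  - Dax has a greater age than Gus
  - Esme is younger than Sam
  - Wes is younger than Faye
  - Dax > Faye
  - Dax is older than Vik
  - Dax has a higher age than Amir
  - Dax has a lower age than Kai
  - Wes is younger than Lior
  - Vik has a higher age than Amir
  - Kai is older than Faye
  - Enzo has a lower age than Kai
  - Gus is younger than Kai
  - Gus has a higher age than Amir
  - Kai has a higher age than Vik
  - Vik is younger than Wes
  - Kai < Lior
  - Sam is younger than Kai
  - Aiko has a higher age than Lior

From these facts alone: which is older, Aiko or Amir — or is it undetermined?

Aiko

Following the relations from Amir: Amir < Vik < Wes < Faye < Dax < Kai < Lior < Aiko.
So Aiko is older.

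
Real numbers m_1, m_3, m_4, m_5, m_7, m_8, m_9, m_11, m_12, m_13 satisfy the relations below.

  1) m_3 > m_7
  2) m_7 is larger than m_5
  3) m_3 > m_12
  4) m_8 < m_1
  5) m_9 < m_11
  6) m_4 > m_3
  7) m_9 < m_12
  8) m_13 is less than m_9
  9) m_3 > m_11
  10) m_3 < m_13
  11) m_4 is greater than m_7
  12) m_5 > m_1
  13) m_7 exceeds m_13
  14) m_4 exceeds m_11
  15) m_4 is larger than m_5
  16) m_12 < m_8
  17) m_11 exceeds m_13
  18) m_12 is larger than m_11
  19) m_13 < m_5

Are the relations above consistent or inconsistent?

inconsistent

Chaining the given relations yields m_13 < m_9 < m_11 < m_12 < m_8 < m_1 < m_5 < m_7 < m_3, so m_13 < m_3. But one relation states m_3 < m_13. These cannot both hold.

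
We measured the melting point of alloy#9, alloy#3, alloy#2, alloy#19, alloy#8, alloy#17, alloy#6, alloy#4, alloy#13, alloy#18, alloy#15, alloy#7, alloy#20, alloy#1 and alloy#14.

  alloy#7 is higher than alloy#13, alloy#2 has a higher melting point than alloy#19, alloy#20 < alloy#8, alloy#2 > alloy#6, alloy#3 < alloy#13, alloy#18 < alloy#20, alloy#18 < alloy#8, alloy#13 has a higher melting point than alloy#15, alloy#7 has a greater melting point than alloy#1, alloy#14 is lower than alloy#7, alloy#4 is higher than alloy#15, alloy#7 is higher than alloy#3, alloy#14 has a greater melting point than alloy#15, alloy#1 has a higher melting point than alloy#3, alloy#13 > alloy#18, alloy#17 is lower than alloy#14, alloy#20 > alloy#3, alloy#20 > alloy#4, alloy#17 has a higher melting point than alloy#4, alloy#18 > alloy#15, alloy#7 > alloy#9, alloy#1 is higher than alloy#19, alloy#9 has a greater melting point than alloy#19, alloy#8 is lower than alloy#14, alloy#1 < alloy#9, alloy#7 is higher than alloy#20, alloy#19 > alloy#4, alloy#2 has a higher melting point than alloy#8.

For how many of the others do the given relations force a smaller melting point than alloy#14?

Directly below alloy#14: alloy#15, alloy#8, alloy#17.
One step further: alloy#18, alloy#4, alloy#20 (6 so far).
One step further: alloy#3 (7 so far).
Nothing else is reachable below alloy#14; 7 in all.

7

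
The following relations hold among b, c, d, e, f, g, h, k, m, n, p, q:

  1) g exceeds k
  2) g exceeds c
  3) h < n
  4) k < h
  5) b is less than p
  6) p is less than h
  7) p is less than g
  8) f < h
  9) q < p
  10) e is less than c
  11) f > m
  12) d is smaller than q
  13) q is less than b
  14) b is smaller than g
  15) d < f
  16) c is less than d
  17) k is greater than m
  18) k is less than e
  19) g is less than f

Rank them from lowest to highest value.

m < k < e < c < d < q < b < p < g < f < h < n

Nothing is placed below m, so it is least; from there m < k; k < e; e < c; c < d; d < q; q < b; b < p; p < g; g < f; f < h; h < n, each given directly.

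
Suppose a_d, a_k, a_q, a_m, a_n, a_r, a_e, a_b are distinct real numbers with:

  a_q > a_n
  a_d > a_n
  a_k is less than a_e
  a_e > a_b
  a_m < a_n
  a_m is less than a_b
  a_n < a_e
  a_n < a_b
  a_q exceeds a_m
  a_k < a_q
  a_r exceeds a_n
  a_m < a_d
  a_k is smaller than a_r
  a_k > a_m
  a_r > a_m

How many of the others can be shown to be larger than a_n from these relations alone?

From a_n the given relations immediately reach a_b, a_d, a_e, a_q, a_r.
No other element is forced above a_n by the given relations, so the count is 5.

5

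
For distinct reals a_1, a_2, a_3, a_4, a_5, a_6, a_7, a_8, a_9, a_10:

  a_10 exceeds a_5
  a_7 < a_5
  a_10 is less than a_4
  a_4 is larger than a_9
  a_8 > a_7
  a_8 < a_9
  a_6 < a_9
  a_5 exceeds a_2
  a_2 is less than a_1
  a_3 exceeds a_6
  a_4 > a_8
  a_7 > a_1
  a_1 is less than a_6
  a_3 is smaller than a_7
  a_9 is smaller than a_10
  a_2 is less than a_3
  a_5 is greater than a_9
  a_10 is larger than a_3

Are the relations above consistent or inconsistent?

consistent

Every relation is compatible with a_2 < a_1 < a_6 < a_3 < a_7 < a_8 < a_9 < a_5 < a_10 < a_4; the set is consistent.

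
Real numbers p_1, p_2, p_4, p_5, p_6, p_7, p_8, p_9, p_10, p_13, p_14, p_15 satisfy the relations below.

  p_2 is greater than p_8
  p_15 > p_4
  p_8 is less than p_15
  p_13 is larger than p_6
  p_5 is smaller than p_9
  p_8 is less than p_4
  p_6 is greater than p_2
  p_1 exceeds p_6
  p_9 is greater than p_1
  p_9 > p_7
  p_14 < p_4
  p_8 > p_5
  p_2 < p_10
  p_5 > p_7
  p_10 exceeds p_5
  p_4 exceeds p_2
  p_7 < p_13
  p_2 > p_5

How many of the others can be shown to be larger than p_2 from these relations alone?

7

Directly above p_2: p_6, p_4, p_10.
One step further: p_13, p_1, p_15 (6 so far).
One step further: p_9 (7 so far).
No other element is forced above p_2 by the given relations, so the count is 7.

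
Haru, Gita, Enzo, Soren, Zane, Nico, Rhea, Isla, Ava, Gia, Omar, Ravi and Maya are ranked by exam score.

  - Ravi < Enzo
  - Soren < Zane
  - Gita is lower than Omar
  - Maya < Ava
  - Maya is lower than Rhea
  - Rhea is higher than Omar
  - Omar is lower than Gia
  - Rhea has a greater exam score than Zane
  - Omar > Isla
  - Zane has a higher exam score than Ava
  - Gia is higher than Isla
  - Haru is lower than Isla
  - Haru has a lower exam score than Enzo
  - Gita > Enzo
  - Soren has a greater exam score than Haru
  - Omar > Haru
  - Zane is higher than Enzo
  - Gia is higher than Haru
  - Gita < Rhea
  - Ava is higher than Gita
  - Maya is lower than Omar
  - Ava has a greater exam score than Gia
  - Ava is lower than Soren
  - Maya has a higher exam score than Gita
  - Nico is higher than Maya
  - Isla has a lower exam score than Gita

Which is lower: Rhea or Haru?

Haru < Enzo and Enzo < Gita give Haru < Gita.
With Gita < Maya: Haru < Enzo < Gita < Maya.
Then Maya < Omar extends the chain to Omar.
With Omar < Gia: Haru < Enzo < Gita < Maya < Omar < Gia.
With Gia < Ava: Haru < Enzo < Gita < Maya < Omar < Gia < Ava.
Then Ava < Soren extends the chain to Soren.
Then Soren < Zane extends the chain to Zane.
Then Zane < Rhea extends the chain to Rhea.
So Haru < Rhea; Haru is the lower of the two.

Haru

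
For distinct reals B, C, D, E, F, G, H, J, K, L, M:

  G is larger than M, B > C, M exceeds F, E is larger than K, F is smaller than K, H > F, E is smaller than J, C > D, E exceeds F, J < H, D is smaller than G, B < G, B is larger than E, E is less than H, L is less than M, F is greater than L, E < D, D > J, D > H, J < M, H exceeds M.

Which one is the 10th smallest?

The consecutive relations fix a unique order: L < F < K < E < J < M < H < D < C < B < G.
The 10th smallest is B.

B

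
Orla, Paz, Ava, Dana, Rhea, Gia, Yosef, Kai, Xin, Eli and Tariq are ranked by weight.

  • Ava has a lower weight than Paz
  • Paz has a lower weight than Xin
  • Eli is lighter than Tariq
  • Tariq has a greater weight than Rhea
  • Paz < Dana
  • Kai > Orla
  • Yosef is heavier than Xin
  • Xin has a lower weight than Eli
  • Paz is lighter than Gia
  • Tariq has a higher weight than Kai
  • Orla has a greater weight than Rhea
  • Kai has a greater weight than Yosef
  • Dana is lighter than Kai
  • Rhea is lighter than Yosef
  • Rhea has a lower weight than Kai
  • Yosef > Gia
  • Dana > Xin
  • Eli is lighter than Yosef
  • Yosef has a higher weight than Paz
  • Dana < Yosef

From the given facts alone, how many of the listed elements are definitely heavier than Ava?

8

Directly above Ava: Paz.
One step further: Gia, Xin, Dana, Yosef (5 so far).
One step further: Eli, Kai (7 so far).
One step further: Tariq (8 so far).
Nothing else is reachable above Ava; 8 in all.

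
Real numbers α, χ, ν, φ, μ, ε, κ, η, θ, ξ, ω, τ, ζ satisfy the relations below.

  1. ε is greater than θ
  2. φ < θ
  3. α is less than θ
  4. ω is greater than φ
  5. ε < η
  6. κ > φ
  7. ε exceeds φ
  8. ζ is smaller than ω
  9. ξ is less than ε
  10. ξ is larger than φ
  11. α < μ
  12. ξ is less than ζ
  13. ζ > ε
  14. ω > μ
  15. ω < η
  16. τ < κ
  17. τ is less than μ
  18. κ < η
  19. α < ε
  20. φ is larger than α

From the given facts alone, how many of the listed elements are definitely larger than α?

9

From α the given relations immediately reach φ, θ, μ, ε.
From those, ξ, ζ, κ, ω, η — 9 in total.
Nothing else is reachable above α; 9 in all.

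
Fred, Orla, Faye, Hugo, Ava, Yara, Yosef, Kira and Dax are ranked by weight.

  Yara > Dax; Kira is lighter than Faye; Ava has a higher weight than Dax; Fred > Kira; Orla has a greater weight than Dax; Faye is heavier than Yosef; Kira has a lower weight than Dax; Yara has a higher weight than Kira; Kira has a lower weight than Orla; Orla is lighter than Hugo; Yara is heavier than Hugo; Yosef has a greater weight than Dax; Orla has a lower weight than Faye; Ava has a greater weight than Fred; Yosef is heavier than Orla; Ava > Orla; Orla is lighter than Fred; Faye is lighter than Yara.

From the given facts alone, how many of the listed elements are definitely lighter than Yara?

The elements the relations force below Yara are Kira, Dax, Orla, Yosef, Hugo, Faye — no chain reaches any other.
That is 6.

6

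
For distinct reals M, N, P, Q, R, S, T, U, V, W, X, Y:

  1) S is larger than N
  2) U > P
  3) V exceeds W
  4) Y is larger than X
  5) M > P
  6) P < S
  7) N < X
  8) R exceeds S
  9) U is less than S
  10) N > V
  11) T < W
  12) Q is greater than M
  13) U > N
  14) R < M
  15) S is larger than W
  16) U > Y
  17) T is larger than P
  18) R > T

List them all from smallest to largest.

The consecutive links are each given: P < T; T < W; W < V; V < N; N < X; X < Y; Y < U; U < S; S < R; R < M; M < Q.

P < T < W < V < N < X < Y < U < S < R < M < Q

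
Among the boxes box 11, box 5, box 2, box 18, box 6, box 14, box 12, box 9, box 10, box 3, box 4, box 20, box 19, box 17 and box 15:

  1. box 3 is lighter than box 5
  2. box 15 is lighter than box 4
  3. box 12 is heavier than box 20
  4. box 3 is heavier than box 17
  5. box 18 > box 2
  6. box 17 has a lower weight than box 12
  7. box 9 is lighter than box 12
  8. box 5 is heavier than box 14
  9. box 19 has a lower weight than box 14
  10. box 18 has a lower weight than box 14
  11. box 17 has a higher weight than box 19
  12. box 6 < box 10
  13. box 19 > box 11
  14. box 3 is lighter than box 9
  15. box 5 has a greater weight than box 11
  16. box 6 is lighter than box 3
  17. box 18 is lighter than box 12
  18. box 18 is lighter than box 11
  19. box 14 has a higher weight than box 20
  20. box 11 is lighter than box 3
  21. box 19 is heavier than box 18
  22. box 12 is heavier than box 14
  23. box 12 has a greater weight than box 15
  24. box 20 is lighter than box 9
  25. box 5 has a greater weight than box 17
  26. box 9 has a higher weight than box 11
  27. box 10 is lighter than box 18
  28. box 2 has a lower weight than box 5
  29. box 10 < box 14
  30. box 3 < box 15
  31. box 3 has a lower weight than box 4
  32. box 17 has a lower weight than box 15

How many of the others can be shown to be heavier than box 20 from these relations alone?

Directly above box 20: box 14, box 9, box 12.
One step further: box 5 (4 so far).
Nothing else is reachable above box 20; 4 in all.

4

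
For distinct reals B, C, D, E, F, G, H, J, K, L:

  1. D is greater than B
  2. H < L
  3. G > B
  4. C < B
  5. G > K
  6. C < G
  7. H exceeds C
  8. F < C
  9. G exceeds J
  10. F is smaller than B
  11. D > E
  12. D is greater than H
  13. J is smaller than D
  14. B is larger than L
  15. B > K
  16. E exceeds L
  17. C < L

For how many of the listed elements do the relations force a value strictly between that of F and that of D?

5

The relations place F below D. An element lies strictly between them when it is forced above F and also forced below D.
Above F: {C, H, L, E, B, G}. Below D: {J, K, C, H, L, E, B}.
Intersection: {C, H, L, E, B} — 5.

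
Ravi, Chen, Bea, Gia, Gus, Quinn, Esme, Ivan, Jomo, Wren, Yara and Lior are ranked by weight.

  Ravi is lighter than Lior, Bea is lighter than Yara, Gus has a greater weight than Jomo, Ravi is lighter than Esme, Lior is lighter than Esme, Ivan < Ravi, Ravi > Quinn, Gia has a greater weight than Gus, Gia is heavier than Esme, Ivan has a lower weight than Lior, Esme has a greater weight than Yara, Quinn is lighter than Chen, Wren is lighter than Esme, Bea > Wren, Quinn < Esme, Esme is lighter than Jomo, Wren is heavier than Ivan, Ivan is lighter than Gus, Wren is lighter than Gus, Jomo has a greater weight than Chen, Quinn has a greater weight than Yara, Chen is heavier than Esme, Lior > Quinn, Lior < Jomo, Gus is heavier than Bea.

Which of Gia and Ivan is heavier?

Gia

Ivan < Wren < Bea < Yara < Quinn < Ravi < Lior < Esme < Chen < Jomo < Gus < Gia, by transitivity through Wren, Bea, Yara, Quinn, Ravi, Lior, Esme, Chen, Jomo, Gus.
So Ivan < Gia; Gia is the heavier of the two.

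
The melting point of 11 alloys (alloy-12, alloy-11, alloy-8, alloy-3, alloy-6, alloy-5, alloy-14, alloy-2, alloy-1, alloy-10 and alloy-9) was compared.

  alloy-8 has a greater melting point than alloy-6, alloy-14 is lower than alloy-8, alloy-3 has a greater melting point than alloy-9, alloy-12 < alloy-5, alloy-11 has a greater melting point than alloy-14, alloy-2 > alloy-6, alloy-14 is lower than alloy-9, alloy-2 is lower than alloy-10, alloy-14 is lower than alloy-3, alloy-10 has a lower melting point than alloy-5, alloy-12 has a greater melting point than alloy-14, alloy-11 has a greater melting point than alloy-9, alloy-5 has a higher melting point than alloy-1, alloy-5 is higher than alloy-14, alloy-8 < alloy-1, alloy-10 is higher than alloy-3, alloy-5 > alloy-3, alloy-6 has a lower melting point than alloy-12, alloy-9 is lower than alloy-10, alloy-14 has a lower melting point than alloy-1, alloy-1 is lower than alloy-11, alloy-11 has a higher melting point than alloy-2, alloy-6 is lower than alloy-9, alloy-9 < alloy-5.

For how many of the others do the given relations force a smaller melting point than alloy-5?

From alloy-5 the given relations immediately reach alloy-14, alloy-12, alloy-1, alloy-9, alloy-3, alloy-10.
From those, alloy-6, alloy-8, alloy-2 — 9 in total.
Nothing else is reachable below alloy-5; 9 in all.

9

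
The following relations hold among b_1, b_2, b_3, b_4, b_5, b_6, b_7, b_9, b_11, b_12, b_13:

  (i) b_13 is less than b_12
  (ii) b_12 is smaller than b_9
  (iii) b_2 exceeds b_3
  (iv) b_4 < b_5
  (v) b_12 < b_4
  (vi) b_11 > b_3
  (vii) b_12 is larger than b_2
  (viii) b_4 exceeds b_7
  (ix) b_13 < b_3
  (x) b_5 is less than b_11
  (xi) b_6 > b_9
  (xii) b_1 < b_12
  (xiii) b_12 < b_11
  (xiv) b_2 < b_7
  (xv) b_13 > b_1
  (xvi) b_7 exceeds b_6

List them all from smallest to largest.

The consecutive links are each given: b_1 < b_13; b_13 < b_3; b_3 < b_2; b_2 < b_12; b_12 < b_9; b_9 < b_6; b_6 < b_7; b_7 < b_4; b_4 < b_5; b_5 < b_11.

b_1 < b_13 < b_3 < b_2 < b_12 < b_9 < b_6 < b_7 < b_4 < b_5 < b_11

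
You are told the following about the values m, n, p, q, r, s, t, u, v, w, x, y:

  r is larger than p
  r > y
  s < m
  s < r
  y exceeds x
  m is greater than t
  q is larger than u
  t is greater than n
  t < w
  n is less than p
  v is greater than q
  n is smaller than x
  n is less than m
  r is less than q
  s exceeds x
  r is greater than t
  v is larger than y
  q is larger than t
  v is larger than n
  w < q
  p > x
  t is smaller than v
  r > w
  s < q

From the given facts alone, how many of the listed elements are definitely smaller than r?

The elements the relations force below r are n, x, y, s, p, t, w — no chain reaches any other.
That is 7.

7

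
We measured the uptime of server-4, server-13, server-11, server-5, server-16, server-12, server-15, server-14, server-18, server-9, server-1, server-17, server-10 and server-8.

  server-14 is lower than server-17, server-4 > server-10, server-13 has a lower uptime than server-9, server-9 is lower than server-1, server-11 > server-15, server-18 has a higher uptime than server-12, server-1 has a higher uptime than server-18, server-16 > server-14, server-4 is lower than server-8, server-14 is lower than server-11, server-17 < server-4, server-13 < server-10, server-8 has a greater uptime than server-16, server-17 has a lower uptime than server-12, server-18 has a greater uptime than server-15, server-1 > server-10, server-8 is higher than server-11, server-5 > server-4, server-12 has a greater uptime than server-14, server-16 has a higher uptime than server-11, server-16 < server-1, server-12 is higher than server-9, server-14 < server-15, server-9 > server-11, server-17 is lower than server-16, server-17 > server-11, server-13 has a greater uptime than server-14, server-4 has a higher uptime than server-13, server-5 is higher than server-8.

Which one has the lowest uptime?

Chaining upward from server-14: directly above it, server-15, server-11, server-17, server-13, server-12, server-16; then server-9, server-10, server-4, server-8, server-18, server-1; then server-5.
That covers every other element, and nothing is given below server-14, so server-14 is the lowest uptime.

server-14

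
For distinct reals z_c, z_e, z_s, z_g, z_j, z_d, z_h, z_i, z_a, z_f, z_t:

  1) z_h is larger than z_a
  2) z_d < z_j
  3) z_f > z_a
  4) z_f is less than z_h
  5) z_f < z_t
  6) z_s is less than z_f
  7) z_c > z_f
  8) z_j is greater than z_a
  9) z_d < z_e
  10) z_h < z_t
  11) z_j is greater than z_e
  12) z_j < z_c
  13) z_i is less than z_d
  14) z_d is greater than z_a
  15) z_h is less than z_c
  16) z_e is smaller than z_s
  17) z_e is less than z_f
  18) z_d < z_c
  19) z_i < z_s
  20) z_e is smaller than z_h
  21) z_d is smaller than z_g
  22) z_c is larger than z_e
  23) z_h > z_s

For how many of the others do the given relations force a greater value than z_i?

Directly above z_i: z_d, z_s.
One step further: z_e, z_j, z_f, z_h, z_g, z_c (8 so far).
One step further: z_t (9 so far).
Nothing else is reachable above z_i; 9 in all.

9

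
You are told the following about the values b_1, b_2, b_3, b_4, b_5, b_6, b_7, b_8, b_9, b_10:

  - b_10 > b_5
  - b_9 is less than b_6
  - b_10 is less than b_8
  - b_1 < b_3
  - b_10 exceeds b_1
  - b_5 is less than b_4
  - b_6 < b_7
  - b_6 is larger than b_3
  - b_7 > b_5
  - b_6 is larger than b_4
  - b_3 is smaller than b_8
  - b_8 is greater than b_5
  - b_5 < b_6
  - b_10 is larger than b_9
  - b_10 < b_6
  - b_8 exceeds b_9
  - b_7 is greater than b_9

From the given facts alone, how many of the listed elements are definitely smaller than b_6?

Directly below b_6: b_5, b_9, b_3, b_10, b_4.
One step further: b_1 (6 so far).
No other element is forced below b_6 by the given relations, so the count is 6.

6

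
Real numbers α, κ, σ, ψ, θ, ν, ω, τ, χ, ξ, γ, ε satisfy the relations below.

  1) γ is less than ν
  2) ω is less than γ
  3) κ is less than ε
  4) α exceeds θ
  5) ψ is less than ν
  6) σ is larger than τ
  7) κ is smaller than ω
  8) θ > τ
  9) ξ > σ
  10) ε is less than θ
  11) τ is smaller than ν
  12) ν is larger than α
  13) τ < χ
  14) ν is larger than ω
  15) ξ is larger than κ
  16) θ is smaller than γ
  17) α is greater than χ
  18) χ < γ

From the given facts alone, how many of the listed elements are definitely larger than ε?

4

The elements the relations force above ε are θ, γ, α, ν — no chain reaches any other.
That is 4.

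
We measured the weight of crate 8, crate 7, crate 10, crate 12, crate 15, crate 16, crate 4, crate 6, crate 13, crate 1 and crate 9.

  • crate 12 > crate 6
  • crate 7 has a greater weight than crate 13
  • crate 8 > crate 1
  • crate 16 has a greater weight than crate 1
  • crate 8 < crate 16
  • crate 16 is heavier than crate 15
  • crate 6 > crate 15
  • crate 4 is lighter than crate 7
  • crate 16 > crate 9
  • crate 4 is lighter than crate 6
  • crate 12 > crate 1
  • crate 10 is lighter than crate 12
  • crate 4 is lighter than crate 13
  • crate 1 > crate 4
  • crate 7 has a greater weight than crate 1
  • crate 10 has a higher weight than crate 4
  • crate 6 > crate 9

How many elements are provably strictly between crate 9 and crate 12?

Chaining upward from crate 9 reaches: crate 6, crate 16.
Chaining downward from crate 12 reaches: crate 15, crate 4, crate 1, crate 10, crate 6.
Strictly between crate 9 and crate 12 are those in both lists: crate 6 — 1 element.

1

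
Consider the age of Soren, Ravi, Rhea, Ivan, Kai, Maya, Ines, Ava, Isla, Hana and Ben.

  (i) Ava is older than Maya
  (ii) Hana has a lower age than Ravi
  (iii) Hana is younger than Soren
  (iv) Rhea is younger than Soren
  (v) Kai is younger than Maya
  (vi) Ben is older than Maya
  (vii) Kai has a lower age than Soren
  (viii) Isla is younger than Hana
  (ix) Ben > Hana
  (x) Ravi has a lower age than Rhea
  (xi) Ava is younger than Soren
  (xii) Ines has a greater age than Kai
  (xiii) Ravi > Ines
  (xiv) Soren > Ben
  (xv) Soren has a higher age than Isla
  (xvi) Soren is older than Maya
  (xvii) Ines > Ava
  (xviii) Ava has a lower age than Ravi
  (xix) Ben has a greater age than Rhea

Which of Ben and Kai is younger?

Kai

Kai < Maya < Ava < Ravi < Rhea < Ben, by transitivity through Maya, Ava, Ravi, Rhea.
So Kai < Ben; Kai is the younger of the two.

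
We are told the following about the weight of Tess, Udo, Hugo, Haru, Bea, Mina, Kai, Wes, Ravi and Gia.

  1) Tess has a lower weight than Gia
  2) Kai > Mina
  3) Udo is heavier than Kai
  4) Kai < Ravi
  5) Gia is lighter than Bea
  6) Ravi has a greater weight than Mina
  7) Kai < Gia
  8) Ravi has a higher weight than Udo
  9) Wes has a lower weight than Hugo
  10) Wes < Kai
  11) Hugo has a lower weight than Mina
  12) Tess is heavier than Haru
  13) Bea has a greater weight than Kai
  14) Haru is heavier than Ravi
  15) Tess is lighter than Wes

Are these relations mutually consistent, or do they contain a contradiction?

We have Tess < Wes stated directly, yet also Wes < Hugo < Mina < Kai < Udo < Ravi < Haru < Tess by chaining the others — so Wes < Tess. Contradiction.

inconsistent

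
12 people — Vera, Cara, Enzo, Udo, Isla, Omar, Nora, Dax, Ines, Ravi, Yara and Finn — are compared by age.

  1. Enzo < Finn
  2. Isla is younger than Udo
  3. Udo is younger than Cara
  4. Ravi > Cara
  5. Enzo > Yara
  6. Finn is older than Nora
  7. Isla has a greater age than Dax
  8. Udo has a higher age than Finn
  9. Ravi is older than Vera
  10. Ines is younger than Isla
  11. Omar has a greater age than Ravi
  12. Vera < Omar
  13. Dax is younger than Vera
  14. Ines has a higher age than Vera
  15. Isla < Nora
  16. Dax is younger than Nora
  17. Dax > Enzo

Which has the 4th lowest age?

Chaining the given pairs: Yara < Enzo < Dax < Vera < Ines < Isla < Nora < Finn < Udo < Cara < Ravi < Omar.
Counting 4 from the smallest end gives Vera.

Vera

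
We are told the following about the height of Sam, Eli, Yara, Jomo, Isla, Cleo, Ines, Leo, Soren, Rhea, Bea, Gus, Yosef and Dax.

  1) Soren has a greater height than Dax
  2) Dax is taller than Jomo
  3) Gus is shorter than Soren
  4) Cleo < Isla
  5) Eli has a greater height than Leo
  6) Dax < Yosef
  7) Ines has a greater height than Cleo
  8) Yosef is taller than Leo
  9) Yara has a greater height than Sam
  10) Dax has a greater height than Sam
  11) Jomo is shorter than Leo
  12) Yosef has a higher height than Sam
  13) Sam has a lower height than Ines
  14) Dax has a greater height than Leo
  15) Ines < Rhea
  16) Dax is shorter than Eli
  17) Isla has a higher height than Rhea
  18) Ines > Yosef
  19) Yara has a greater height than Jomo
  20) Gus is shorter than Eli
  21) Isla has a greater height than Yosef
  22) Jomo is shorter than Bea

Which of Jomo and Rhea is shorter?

Jomo < Leo < Dax < Yosef < Ines < Rhea, by transitivity through Leo, Dax, Yosef, Ines.
So Jomo < Rhea; Jomo is the shorter of the two.

Jomo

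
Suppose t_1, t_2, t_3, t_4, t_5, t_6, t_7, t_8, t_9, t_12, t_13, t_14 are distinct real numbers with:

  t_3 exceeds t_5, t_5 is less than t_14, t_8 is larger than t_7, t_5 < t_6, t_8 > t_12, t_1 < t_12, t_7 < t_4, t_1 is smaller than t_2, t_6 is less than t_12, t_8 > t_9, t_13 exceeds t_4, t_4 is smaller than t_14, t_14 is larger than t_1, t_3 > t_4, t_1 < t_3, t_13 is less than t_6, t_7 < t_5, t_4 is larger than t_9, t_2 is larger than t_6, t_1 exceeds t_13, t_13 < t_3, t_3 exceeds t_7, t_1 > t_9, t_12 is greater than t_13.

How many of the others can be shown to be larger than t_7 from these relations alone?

From t_7 the given relations immediately reach t_4, t_5, t_3, t_8.
From those, t_13, t_6, t_14 — 7 in total.
From those, t_1, t_2, t_12 — 10 in total.
Nothing else is reachable above t_7; 10 in all.

10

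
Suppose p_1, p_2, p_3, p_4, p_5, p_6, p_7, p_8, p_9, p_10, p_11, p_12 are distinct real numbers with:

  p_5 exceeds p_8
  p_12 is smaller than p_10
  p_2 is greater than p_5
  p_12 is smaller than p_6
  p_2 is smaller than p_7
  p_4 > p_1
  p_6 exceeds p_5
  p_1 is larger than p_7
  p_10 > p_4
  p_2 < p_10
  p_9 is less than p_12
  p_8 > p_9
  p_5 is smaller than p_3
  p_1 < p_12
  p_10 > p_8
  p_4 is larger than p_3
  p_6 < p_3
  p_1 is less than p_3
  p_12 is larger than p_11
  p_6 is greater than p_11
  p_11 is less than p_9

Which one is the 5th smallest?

The consecutive relations fix a unique order: p_11 < p_9 < p_8 < p_5 < p_2 < p_7 < p_1 < p_12 < p_6 < p_3 < p_4 < p_10.
Counting 5 from the smallest end gives p_2.

p_2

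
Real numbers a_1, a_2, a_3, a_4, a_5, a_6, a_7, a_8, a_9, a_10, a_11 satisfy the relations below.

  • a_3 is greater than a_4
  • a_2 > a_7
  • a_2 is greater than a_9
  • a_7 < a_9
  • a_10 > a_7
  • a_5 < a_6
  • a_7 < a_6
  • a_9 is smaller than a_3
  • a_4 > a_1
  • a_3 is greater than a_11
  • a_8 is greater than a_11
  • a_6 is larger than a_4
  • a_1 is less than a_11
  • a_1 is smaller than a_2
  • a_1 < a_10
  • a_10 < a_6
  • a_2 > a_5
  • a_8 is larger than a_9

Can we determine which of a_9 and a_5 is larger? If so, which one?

Following every chain through a_5: above a_5 we get a_2, a_6.
a_9 is not reached, and no chain runs the other way from a_9 to a_5.
So the given relations leave the order of a_5 and a_9 undetermined.

undetermined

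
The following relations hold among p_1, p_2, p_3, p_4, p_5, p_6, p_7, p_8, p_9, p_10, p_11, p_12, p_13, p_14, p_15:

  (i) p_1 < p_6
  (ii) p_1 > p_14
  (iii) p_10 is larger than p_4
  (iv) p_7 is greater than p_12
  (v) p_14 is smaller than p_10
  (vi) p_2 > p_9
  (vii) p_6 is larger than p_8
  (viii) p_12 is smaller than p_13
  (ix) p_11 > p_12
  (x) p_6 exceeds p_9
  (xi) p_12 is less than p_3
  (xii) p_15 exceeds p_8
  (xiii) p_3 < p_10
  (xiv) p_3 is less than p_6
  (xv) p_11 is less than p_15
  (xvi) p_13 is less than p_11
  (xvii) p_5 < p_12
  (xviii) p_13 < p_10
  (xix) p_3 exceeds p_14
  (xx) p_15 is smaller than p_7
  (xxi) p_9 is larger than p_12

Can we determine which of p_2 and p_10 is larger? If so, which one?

Following every chain through p_10: below p_10 we get p_5, p_12, p_13, p_4, p_14, p_3.
p_2 is not reached, and no chain runs the other way from p_2 to p_10.
So the given relations leave the order of p_10 and p_2 undetermined.

undetermined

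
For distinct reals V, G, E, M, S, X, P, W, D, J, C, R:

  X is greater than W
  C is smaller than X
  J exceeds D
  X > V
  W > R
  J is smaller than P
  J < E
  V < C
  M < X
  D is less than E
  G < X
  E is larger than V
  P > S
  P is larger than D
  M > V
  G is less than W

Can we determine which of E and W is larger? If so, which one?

Following every chain through W: above W we get X; below W we get R, G.
E is not reached, and no chain runs the other way from E to W.
So the given relations leave the order of W and E undetermined.

undetermined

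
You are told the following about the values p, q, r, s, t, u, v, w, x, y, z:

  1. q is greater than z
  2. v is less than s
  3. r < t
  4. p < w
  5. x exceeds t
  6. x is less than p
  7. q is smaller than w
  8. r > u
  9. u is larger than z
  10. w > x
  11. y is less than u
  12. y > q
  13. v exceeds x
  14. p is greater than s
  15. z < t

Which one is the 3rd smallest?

y

The consecutive relations fix a unique order: z < q < y < u < r < t < x < v < s < p < w.
Counting 3 from the smallest end gives y.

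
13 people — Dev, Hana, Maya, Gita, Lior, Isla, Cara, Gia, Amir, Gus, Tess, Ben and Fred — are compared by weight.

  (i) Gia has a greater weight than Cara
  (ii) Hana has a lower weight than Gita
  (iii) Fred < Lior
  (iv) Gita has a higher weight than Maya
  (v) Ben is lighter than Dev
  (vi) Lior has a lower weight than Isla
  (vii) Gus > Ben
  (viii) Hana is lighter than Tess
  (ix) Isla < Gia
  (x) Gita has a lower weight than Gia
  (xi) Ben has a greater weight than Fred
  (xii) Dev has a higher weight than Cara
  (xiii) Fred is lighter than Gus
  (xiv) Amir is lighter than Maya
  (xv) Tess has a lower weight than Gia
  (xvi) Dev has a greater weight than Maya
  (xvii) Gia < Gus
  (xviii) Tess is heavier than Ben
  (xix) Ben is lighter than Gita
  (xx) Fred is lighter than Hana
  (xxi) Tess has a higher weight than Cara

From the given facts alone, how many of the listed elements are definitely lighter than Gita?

From Gita the given relations immediately reach Hana, Maya, Ben.
From those, Amir, Fred — 5 in total.
No other element is forced below Gita by the given relations, so the count is 5.

5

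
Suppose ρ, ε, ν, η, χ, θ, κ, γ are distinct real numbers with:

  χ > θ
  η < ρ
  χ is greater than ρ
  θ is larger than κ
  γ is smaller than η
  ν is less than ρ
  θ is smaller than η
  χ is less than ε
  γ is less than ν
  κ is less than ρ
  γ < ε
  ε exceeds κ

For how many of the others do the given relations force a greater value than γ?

5

Directly above γ: ν, η, ε.
One step further: ρ (4 so far).
One step further: χ (5 so far).
Nothing else is reachable above γ; 5 in all.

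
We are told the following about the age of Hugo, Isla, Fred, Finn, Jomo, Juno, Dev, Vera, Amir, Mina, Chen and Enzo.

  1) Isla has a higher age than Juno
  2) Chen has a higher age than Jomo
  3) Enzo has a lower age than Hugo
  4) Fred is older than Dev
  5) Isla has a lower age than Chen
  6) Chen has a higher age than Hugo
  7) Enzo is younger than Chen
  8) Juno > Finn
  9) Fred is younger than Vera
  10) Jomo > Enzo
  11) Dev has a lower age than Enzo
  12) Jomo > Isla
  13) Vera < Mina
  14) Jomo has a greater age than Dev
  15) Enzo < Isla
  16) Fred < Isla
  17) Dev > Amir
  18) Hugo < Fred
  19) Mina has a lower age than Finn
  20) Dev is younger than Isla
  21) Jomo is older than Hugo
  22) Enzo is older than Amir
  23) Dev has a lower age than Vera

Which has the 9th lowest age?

Juno

Chaining the given pairs: Amir < Dev < Enzo < Hugo < Fred < Vera < Mina < Finn < Juno < Isla < Jomo < Chen.
Counting 9 from the smallest end gives Juno.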